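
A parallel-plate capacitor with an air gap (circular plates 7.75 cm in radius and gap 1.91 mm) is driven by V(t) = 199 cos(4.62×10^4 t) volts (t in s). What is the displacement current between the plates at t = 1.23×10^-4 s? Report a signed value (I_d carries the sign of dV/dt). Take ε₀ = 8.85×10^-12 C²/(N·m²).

C = ε₀A/d = (8.85×10^-12)(0.01887)/(1.91×10^-3) = 8.743×10^-11 F. dV/dt = V₀ω·−sin(ωt); at ωt = 5.6826 rad this factor is 0.5651.
I_d = C dV/dt = (8.743×10^-11)(199)(4.62×10^4)(0.5651) = 4.54×10^-4 A.

4.54×10^-4 A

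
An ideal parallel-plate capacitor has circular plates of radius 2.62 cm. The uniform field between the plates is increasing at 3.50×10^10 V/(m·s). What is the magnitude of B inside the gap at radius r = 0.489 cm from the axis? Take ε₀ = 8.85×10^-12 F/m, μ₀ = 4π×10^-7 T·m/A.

9.52×10^-10 T

I_d = ε₀ dΦ_E/dt = ε₀ πR² (dE/dt) = (8.85×10^-12)(2.157×10^-3)(3.50×10^10) = 6.681×10^-4 A through the full plate area.
An Ampèrian loop of radius r encloses a fraction (r/R)² of I_d. Then B·2πr = μ₀ I_d (r/R)², giving B = μ₀ I_d r/(2πR²) = 9.52×10^-10 T.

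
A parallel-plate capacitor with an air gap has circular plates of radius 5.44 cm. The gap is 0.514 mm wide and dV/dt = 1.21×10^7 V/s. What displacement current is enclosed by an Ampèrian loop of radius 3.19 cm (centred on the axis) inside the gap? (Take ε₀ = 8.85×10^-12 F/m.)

dE/dt = (dV/dt)/d = 2.354×10^10 V/(m·s); I_d = ε₀(πR²)(dE/dt) = (8.85×10^-12)(9.297×10^-3)(2.354×10^10) = 1.937×10^-3 A.
Through an area πr² the displacement current is I_d·(πr²/πR²) = I_d (r/R)² = 6.66×10^-4 A.

6.66×10^-4 A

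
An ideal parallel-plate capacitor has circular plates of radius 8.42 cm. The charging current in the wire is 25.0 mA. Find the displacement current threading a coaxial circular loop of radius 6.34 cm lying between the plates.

0.0142 A

Between the plates the displacement current equals the wire current: I_d = 25.0 mA = 0.0250 A.
Through an area πr² the displacement current is I_d·(πr²/πR²) = I_d (r/R)² = 0.0142 A.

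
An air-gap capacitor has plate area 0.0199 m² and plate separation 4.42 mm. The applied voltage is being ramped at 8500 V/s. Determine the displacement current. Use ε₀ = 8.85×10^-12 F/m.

The displacement current equals the charging current C dV/dt. With C = ε₀A/d = (8.85×10^-12)(0.0199)/(4.42×10^-3) = 3.985×10^-11 F, I_d = (3.985×10^-11)(8500) = 3.39×10^-7 A.

3.39×10^-7 A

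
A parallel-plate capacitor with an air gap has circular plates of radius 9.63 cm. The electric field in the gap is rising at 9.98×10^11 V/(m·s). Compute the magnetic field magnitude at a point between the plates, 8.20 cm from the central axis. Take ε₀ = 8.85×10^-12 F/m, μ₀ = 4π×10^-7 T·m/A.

4.55×10^-7 T

Total displacement current: I_d = ε₀(πR²)(dE/dt) = (8.85×10^-12)(0.02913)(9.98×10^11) = 0.2573 A.
An Ampèrian loop of radius r encloses a fraction (r/R)² of I_d. Then B·2πr = μ₀ I_d (r/R)², giving B = μ₀ I_d r/(2πR²) = 4.55×10^-7 T.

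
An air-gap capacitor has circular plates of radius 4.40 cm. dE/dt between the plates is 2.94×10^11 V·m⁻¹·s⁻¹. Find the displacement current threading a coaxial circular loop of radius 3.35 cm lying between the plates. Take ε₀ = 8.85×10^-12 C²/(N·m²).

Total displacement current: I_d = ε₀(πR²)(dE/dt) = (8.85×10^-12)(6.082×10^-3)(2.94×10^11) = 0.01582 A.
The field is uniform, so I_d,enc = I_d (r/R)² = (0.01582)(3.35/4.40)² = 9.17×10^-3 A.

9.17×10^-3 A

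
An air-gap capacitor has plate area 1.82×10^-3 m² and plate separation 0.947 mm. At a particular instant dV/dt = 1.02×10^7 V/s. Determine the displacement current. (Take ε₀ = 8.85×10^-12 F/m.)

1.73×10^-4 A

E = V/d so dE/dt = (dV/dt)/d = 1.077×10^10 V/(m·s), and I_d = ε₀ A dE/dt = (8.85×10^-12)(1.82×10^-3)(1.077×10^10) = 1.73×10^-4 A.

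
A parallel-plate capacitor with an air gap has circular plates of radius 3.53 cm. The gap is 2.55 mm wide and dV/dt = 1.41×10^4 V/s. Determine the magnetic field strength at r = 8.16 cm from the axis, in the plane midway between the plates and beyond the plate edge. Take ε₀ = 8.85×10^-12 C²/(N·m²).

dE/dt = (dV/dt)/d = 5.529×10^6 V/(m·s); I_d = ε₀(πR²)(dE/dt) = (8.85×10^-12)(3.915×10^-3)(5.529×10^6) = 1.916×10^-7 A.
With r > R the enclosed displacement current is the full I_d; B = μ₀ I_d / (2πr) = 4.70×10^-13 T.

4.70×10^-13 T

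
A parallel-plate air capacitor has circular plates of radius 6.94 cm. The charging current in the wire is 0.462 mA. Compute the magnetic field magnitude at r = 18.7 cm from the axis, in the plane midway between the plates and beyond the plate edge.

By continuity the displacement current in the gap matches the conduction current: I_d = 4.62×10^-4 A.
For r ≥ R the full I_d is enclosed: B = μ₀ I_d/(2πr) = (4π×10^-7)(4.62×10^-4)/(2π·0.187) = 4.94×10^-10 T.

4.94×10^-10 T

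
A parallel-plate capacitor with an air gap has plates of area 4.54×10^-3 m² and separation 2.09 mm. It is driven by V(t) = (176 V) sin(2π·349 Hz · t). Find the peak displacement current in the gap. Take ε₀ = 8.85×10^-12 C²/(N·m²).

The displacement current equals the conduction current C dV/dt, which peaks at C V₀ ω.
With C = ε₀A/d = (8.85×10^-12)(4.54×10^-3)/(2.09×10^-3) = 1.922×10^-11 F and ω = 2πf = 2193 rad/s, I_d,max = (1.922×10^-11)(176)(2193) = 7.42×10^-6 A.

7.42×10^-6 A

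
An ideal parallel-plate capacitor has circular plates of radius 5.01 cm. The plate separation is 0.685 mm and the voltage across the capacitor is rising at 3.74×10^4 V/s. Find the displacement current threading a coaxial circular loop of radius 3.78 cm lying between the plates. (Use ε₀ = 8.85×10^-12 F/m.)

I_d = C dV/dt with C = ε₀πR²/d = 1.019×10^-10 F, so I_d = (1.019×10^-10)(3.74×10^4) = 3.811×10^-6 A.
Since J_d is uniform, the enclosed fraction is (r/R)² = 0.5693, giving I_d,enc = 2.17×10^-6 A.

2.17×10^-6 A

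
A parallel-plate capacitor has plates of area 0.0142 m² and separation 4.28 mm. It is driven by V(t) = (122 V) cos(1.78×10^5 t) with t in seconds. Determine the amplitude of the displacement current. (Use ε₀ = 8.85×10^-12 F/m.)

C = ε₀A/d = (8.85×10^-12)(0.0142)/(4.28×10^-3) = 2.936×10^-11 F; ω = 1.78×10^5 rad/s.
I_d = C dV/dt, so |I_d|_max = C V₀ ω = (2.936×10^-11)(122)(1.78×10^5) = 6.38×10^-4 A.

6.38×10^-4 A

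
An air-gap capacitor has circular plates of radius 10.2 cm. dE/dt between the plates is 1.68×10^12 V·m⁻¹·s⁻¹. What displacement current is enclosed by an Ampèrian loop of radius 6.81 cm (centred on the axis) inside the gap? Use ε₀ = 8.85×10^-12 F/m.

0.217 A

I_d = ε₀ dΦ_E/dt = ε₀ πR² (dE/dt) = (8.85×10^-12)(0.03269)(1.68×10^12) = 0.4860 A through the full plate area.
The field is uniform, so I_d,enc = I_d (r/R)² = (0.4860)(6.81/10.2)² = 0.217 A.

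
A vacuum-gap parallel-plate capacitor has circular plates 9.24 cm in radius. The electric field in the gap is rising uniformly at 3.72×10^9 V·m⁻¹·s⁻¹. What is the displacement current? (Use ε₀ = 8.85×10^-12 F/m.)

I_d = ε₀ A (dE/dt) = (8.85×10^-12)(0.02682 m²)(3.72×10^9) = 8.83×10^-4 A.

8.83×10^-4 A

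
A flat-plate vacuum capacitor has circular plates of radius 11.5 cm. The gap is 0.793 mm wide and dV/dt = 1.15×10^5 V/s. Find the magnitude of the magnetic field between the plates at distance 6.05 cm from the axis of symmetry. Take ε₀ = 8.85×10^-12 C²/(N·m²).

With E = V/d, dE/dt = 1.450×10^8 V/(m·s) and πR² = 0.04155 m², giving I_d = ε₀ πR² dE/dt = 5.332×10^-5 A.
An Ampèrian loop of radius r encloses a fraction (r/R)² of I_d. Then B·2πr = μ₀ I_d (r/R)², giving B = μ₀ I_d r/(2πR²) = 4.88×10^-11 T.

4.88×10^-11 T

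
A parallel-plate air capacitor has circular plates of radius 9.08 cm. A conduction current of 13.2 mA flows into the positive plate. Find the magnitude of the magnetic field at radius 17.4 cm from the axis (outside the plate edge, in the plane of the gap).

Between the plates the displacement current equals the wire current: I_d = 13.2 mA = 0.0132 A.
Outside the plates the loop encloses all of I_d, so B·2πr = μ₀ I_d and B = 1.52×10^-8 T.

1.52×10^-8 T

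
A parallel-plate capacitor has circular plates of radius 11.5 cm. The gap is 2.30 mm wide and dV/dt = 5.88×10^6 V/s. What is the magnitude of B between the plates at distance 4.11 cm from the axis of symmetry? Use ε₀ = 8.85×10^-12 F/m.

With E = V/d, dE/dt = 2.557×10^9 V/(m·s) and πR² = 0.04155 m², giving I_d = ε₀ πR² dE/dt = 9.403×10^-4 A.
An Ampèrian loop of radius r encloses a fraction (r/R)² of I_d. Then B·2πr = μ₀ I_d (r/R)², giving B = μ₀ I_d r/(2πR²) = 5.84×10^-10 T.

5.84×10^-10 T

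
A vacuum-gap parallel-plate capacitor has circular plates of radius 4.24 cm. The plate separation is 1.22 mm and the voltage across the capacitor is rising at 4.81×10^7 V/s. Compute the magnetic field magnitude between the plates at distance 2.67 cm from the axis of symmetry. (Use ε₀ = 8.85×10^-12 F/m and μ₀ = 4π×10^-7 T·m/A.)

With E = V/d, dE/dt = 3.943×10^10 V/(m·s) and πR² = 5.648×10^-3 m², giving I_d = ε₀ πR² dE/dt = 1.971×10^-3 A.
For r < R the Ampère–Maxwell law gives B(2πr) = μ₀ I_d (r²/R²), so B = μ₀ I_d r/(2πR²) = (4π×10^-7)(1.971×10^-3)(0.0267)/(2π·0.0424²) = 5.85×10^-9 T.

5.85×10^-9 T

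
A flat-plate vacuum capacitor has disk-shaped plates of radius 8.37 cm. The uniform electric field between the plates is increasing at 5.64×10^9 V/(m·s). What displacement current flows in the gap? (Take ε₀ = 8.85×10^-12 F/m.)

I_d = ε₀ A (dE/dt) = (8.85×10^-12)(0.02201 m²)(5.64×10^9) = 1.10×10^-3 A.

1.10×10^-3 A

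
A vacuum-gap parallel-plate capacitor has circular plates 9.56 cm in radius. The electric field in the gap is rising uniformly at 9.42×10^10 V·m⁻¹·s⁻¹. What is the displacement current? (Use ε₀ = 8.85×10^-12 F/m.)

0.0239 A

The displacement current is ε₀ times dΦ_E/dt = ε₀ A dE/dt = (8.85×10^-12)(0.02871)(9.42×10^10) = 0.0239 A.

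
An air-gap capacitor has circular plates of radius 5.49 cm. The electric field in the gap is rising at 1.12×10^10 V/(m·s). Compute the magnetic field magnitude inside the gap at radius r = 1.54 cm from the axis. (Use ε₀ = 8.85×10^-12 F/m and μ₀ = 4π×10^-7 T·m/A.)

Through the whole plate area (πR² = 9.469×10^-3 m²), I_d = ε₀ πR² dE/dt = 9.386×10^-4 A.
For r < R the Ampère–Maxwell law gives B(2πr) = μ₀ I_d (r²/R²), so B = μ₀ I_d r/(2πR²) = (4π×10^-7)(9.386×10^-4)(0.0154)/(2π·0.0549²) = 9.59×10^-10 T.

9.59×10^-10 T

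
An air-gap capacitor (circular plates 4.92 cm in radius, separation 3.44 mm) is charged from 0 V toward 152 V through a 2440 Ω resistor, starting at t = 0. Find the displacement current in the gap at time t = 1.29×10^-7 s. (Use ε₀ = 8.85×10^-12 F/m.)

4.18×10^-3 A

C = ε₀A/d = (8.85×10^-12)(7.605×10^-3)/(3.44×10^-3) = 1.957×10^-11 F and τ = RC = 4.775×10^-8 s. I_d in the gap equals the RC charging current.
I_d(t) = (V₀/R) e^(−t/τ) = 0.06230 · e^(−2.702) = 4.18×10^-3 A.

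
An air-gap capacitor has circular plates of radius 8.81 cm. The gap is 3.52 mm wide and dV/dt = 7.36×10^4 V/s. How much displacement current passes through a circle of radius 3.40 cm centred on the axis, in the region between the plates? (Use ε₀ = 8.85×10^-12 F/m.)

With E = V/d, dE/dt = 2.091×10^7 V/(m·s) and πR² = 0.02438 m², giving I_d = ε₀ πR² dE/dt = 4.512×10^-6 A.
The field is uniform, so I_d,enc = I_d (r/R)² = (4.512×10^-6)(3.40/8.81)² = 6.72×10^-7 A.

6.72×10^-7 A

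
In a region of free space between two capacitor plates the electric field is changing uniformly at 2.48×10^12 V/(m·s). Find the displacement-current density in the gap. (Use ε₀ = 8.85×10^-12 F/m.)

The displacement-current density is ε₀ ∂E/∂t = (8.85×10^-12)(2.48×10^12) = 21.9 A/m².

21.9 A/m²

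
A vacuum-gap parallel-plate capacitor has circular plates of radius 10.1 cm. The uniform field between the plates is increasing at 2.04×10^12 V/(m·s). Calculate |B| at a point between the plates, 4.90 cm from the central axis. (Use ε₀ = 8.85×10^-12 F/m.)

5.56×10^-7 T

I_d = ε₀ dΦ_E/dt = ε₀ πR² (dE/dt) = (8.85×10^-12)(0.03205)(2.04×10^12) = 0.5786 A through the full plate area.
∮B·dl = μ₀ I_d,enc with I_d,enc = I_d r²/R² = 0.1362 A; so B = μ₀ I_d,enc/(2πr) = 5.56×10^-7 T.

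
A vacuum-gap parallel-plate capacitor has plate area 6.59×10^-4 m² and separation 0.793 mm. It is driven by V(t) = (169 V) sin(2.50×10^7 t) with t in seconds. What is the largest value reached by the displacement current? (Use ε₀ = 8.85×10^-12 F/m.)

C = ε₀A/d = (8.85×10^-12)(6.59×10^-4)/(7.93×10^-4) = 7.355×10^-12 F; ω = 2.50×10^7 rad/s.
I_d = C dV/dt, so |I_d|_max = C V₀ ω = (7.355×10^-12)(169)(2.50×10^7) = 0.0311 A.

0.0311 A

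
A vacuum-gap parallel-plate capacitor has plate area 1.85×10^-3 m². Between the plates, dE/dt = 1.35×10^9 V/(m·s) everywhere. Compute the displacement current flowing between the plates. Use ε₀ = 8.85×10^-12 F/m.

With a uniform field, Φ_E = EA, so I_d = ε₀ A dE/dt = 2.21×10^-5 A.

2.21×10^-5 A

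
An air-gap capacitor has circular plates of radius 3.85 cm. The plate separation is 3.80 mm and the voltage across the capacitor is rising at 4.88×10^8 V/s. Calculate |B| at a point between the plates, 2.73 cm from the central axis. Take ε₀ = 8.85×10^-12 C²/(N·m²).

With E = V/d, dE/dt = 1.284×10^11 V/(m·s) and πR² = 4.657×10^-3 m², giving I_d = ε₀ πR² dE/dt = 5.292×10^-3 A.
An Ampèrian loop of radius r encloses a fraction (r/R)² of I_d. Then B·2πr = μ₀ I_d (r/R)², giving B = μ₀ I_d r/(2πR²) = 1.95×10^-8 T.

1.95×10^-8 T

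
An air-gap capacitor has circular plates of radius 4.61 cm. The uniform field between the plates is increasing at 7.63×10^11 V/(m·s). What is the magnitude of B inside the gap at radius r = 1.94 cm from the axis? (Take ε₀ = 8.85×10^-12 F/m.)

8.23×10^-8 T

Total displacement current: I_d = ε₀(πR²)(dE/dt) = (8.85×10^-12)(6.677×10^-3)(7.63×10^11) = 0.04509 A.
For r < R the Ampère–Maxwell law gives B(2πr) = μ₀ I_d (r²/R²), so B = μ₀ I_d r/(2πR²) = (4π×10^-7)(0.04509)(0.0194)/(2π·0.0461²) = 8.23×10^-8 T.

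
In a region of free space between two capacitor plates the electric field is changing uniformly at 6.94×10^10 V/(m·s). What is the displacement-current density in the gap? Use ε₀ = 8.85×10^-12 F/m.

0.614 A/m²

J_d = ε₀ dE/dt = (8.85×10^-12)(6.94×10^10) = 0.614 A/m².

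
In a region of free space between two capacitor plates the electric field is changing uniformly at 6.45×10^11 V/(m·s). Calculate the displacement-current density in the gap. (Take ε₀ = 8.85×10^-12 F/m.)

J_d = ε₀ ∂E/∂t, so J_d = 5.71 A/m².

5.71 A/m²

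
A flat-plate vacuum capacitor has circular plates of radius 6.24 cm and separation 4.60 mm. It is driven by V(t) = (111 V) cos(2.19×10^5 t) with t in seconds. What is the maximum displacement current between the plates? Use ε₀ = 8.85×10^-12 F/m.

5.72×10^-4 A

The displacement current equals the conduction current C dV/dt, which peaks at C V₀ ω.
With C = ε₀A/d = (8.85×10^-12)(0.01223)/(4.60×10^-3) = 2.353×10^-11 F and ω = 2.19×10^5 rad/s, I_d,max = (2.353×10^-11)(111)(2.19×10^5) = 5.72×10^-4 A.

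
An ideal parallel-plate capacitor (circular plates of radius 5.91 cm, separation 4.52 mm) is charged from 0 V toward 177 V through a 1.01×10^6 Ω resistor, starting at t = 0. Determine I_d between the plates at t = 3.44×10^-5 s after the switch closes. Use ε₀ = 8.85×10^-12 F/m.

C = ε₀A/d = (8.85×10^-12)(0.01097)/(4.52×10^-3) = 2.148×10^-11 F and τ = RC = 2.169×10^-5 s. I_d in the gap equals the RC charging current.
I_d(t) = (V₀/R) e^(−t/τ) = 1.752×10^-4 · e^(−1.586) = 3.59×10^-5 A.

3.59×10^-5 A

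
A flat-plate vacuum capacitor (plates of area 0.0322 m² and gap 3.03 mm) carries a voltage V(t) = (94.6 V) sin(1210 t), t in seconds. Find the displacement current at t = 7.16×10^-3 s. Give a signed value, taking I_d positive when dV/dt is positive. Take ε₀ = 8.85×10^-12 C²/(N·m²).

dE/dt = (V₀ω/d)·cos(ωt) with ωt = 8.6636 rad: (94.6)(1210)(-0.7240)/(3.03×10^-3) = -2.735×10^7 V/(m·s).
I_d = ε₀ A dE/dt = (8.85×10^-12)(0.0322)(-2.735×10^7) = -7.79×10^-6 A.

-7.79×10^-6 A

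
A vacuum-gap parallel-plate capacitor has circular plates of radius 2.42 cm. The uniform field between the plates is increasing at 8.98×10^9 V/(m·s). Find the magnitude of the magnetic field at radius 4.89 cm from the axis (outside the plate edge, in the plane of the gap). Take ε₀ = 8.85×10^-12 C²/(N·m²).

5.98×10^-10 T

Through the whole plate area (πR² = 1.840×10^-3 m²), I_d = ε₀ πR² dE/dt = 1.462×10^-4 A.
For r ≥ R the full I_d is enclosed: B = μ₀ I_d/(2πr) = (4π×10^-7)(1.462×10^-4)/(2π·0.0489) = 5.98×10^-10 T.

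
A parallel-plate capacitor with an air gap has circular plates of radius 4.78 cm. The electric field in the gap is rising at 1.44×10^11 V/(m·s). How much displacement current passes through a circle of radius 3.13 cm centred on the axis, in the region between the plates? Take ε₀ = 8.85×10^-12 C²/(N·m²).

I_d = ε₀ dΦ_E/dt = ε₀ πR² (dE/dt) = (8.85×10^-12)(7.178×10^-3)(1.44×10^11) = 9.148×10^-3 A through the full plate area.
Since J_d is uniform, the enclosed fraction is (r/R)² = 0.4288, giving I_d,enc = 3.92×10^-3 A.

3.92×10^-3 A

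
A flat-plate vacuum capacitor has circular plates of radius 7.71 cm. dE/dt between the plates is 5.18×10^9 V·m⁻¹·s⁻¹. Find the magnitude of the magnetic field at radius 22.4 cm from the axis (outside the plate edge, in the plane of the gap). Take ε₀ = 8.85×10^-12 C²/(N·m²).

7.64×10^-10 T

Total displacement current: I_d = ε₀(πR²)(dE/dt) = (8.85×10^-12)(0.01867)(5.18×10^9) = 8.559×10^-4 A.
With r > R the enclosed displacement current is the full I_d; B = μ₀ I_d / (2πr) = 7.64×10^-10 T.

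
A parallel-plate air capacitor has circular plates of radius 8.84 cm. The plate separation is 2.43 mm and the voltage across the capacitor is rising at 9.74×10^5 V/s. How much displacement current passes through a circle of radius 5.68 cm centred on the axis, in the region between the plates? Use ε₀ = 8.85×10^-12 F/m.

3.60×10^-5 A

I_d = C dV/dt with C = ε₀πR²/d = 8.941×10^-11 F, so I_d = (8.941×10^-11)(9.74×10^5) = 8.709×10^-5 A.
Since J_d is uniform, the enclosed fraction is (r/R)² = 0.4128, giving I_d,enc = 3.60×10^-5 A.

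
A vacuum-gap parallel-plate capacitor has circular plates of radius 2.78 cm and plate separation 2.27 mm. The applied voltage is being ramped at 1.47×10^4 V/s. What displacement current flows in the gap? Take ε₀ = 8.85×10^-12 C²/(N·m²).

1.39×10^-7 A

C = ε₀A/d = (8.85×10^-12)(2.428×10^-3)/(2.27×10^-3) = 9.466×10^-12 F.
I_d = C dV/dt = (9.466×10^-12)(1.47×10^4) = 1.39×10^-7 A.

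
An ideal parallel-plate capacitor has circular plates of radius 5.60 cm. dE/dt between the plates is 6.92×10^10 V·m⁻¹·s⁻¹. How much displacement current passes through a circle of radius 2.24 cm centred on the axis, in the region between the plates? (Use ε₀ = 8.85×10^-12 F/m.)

I_d = ε₀ dΦ_E/dt = ε₀ πR² (dE/dt) = (8.85×10^-12)(9.852×10^-3)(6.92×10^10) = 6.034×10^-3 A through the full plate area.
Through an area πr² the displacement current is I_d·(πr²/πR²) = I_d (r/R)² = 9.65×10^-4 A.

9.65×10^-4 A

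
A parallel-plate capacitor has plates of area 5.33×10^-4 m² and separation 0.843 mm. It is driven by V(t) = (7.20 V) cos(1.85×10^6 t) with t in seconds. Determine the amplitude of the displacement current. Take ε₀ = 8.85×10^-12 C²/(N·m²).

7.45×10^-5 A

(dE/dt)_max = V₀ω/d = 1.580×10^10 V/(m·s); ω = 1.85×10^6 rad/s.
I_d,max = ε₀ A (dE/dt)_max = (8.85×10^-12)(5.33×10^-4)(1.580×10^10) = 7.45×10^-5 A.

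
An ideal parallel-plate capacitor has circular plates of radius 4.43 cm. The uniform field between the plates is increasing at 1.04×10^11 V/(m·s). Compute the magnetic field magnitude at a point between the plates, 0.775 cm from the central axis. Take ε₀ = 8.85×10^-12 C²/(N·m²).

Total displacement current: I_d = ε₀(πR²)(dE/dt) = (8.85×10^-12)(6.165×10^-3)(1.04×10^11) = 5.674×10^-3 A.
∮B·dl = μ₀ I_d,enc with I_d,enc = I_d r²/R² = 1.737×10^-4 A; so B = μ₀ I_d,enc/(2πr) = 4.48×10^-9 T.

4.48×10^-9 T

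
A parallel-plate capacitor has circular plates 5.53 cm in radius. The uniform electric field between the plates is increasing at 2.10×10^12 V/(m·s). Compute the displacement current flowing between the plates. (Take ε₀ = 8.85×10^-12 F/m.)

0.179 A

The displacement current is ε₀ times dΦ_E/dt = ε₀ A dE/dt = (8.85×10^-12)(9.607×10^-3)(2.10×10^12) = 0.179 A.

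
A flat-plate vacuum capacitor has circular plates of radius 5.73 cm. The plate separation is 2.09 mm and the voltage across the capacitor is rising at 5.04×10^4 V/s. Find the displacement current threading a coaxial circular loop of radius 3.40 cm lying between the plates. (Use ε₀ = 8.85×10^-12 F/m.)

dE/dt = (dV/dt)/d = 2.411×10^7 V/(m·s); I_d = ε₀(πR²)(dE/dt) = (8.85×10^-12)(0.01031)(2.411×10^7) = 2.200×10^-6 A.
The field is uniform, so I_d,enc = I_d (r/R)² = (2.200×10^-6)(3.40/5.73)² = 7.75×10^-7 A.

7.75×10^-7 A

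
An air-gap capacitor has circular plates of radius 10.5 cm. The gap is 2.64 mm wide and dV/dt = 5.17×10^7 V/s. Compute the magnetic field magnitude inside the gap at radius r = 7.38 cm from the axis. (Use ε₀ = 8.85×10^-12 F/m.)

8.04×10^-9 T

I_d = C dV/dt with C = ε₀πR²/d = 1.161×10^-10 F, so I_d = (1.161×10^-10)(5.17×10^7) = 6.002×10^-3 A.
An Ampèrian loop of radius r encloses a fraction (r/R)² of I_d. Then B·2πr = μ₀ I_d (r/R)², giving B = μ₀ I_d r/(2πR²) = 8.04×10^-9 T.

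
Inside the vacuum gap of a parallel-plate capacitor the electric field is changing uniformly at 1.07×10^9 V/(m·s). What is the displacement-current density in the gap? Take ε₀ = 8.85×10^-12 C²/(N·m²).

J_d = ε₀ ∂E/∂t, so J_d = 9.47×10^-3 A/m².

9.47×10^-3 A/m²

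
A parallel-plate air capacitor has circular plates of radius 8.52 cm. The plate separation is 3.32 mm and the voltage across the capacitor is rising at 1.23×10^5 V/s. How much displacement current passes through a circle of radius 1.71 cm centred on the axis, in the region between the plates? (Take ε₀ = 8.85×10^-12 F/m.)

dE/dt = (dV/dt)/d = 3.705×10^7 V/(m·s); I_d = ε₀(πR²)(dE/dt) = (8.85×10^-12)(0.02280)(3.705×10^7) = 7.476×10^-6 A.
The field is uniform, so I_d,enc = I_d (r/R)² = (7.476×10^-6)(1.71/8.52)² = 3.01×10^-7 A.

3.01×10^-7 A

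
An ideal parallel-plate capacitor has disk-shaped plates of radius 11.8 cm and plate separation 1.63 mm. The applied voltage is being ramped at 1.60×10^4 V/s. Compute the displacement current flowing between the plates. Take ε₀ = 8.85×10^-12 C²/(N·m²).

The field between the plates is E = V/d, so dE/dt = (1.60×10^4)/(1.63×10^-3 m) = 9.816×10^6 V/(m·s).
I_d = ε₀ A (dE/dt) = (8.85×10^-12)(0.04374)(9.816×10^6) = 3.80×10^-6 A.

3.80×10^-6 A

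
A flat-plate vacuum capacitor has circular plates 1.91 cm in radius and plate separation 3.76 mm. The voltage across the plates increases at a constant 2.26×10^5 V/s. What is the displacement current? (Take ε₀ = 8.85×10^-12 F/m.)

6.10×10^-7 A

C = ε₀A/d = (8.85×10^-12)(1.146×10^-3)/(3.76×10^-3) = 2.697×10^-12 F.
I_d = C dV/dt = (2.697×10^-12)(2.26×10^5) = 6.10×10^-7 A.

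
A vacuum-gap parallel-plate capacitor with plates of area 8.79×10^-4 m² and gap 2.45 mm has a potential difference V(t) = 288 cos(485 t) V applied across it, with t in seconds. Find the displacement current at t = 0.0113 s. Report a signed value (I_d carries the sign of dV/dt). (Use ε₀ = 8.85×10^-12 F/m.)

3.19×10^-7 A

C = ε₀A/d = (8.85×10^-12)(8.79×10^-4)/(2.45×10^-3) = 3.175×10^-12 F. dV/dt = V₀ω·−sin(ωt); at ωt = 5.4805 rad this factor is 0.7192.
I_d = C dV/dt = (3.175×10^-12)(288)(485)(0.7192) = 3.19×10^-7 A.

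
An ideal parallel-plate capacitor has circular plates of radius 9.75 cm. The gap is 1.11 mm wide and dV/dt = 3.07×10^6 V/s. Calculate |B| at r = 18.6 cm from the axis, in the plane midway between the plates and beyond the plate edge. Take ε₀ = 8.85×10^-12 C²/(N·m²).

dE/dt = (dV/dt)/d = 2.766×10^9 V/(m·s); I_d = ε₀(πR²)(dE/dt) = (8.85×10^-12)(0.02986)(2.766×10^9) = 7.309×10^-4 A.
Outside the plates the loop encloses all of I_d, so B·2πr = μ₀ I_d and B = 7.86×10^-10 T.

7.86×10^-10 T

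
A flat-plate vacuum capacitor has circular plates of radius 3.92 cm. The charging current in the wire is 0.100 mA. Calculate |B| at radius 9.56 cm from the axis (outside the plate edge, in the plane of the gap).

2.09×10^-10 T

By continuity the displacement current in the gap matches the conduction current: I_d = 1.00×10^-4 A.
With r > R the enclosed displacement current is the full I_d; B = μ₀ I_d / (2πr) = 2.09×10^-10 T.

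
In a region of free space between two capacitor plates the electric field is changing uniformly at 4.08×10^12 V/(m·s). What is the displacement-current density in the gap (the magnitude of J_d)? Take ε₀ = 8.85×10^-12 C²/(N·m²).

36.1 A/m²

J_d = ε₀ ∂E/∂t, so J_d = 36.1 A/m².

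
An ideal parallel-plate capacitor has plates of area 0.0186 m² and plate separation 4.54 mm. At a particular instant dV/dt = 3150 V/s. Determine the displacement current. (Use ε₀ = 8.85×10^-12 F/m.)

1.14×10^-7 A

C = ε₀A/d = (8.85×10^-12)(0.0186)/(4.54×10^-3) = 3.626×10^-11 F.
I_d = C dV/dt = (3.626×10^-11)(3150) = 1.14×10^-7 A.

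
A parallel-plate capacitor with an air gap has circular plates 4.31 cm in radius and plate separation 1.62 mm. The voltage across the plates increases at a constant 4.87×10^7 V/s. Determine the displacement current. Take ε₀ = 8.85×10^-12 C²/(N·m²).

C = ε₀A/d = (8.85×10^-12)(5.836×10^-3)/(1.62×10^-3) = 3.188×10^-11 F.
I_d = C dV/dt = (3.188×10^-11)(4.87×10^7) = 1.55×10^-3 A.

1.55×10^-3 A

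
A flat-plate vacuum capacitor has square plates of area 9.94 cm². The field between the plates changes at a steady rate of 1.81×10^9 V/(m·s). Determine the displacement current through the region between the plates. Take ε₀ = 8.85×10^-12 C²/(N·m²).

1.59×10^-5 A

With a uniform field, Φ_E = EA, so I_d = ε₀ A dE/dt = 1.59×10^-5 A.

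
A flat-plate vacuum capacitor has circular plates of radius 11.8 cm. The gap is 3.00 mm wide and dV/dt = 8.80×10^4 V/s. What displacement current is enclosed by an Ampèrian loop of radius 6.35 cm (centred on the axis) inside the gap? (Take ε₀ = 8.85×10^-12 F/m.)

With E = V/d, dE/dt = 2.933×10^7 V/(m·s) and πR² = 0.04374 m², giving I_d = ε₀ πR² dE/dt = 1.135×10^-5 A.
Through an area πr² the displacement current is I_d·(πr²/πR²) = I_d (r/R)² = 3.29×10^-6 A.

3.29×10^-6 A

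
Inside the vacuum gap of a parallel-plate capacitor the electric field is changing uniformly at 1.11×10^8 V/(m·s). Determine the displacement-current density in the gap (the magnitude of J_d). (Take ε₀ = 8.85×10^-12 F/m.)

9.82×10^-4 A/m²

J_d = ε₀ dE/dt = (8.85×10^-12)(1.11×10^8) = 9.82×10^-4 A/m².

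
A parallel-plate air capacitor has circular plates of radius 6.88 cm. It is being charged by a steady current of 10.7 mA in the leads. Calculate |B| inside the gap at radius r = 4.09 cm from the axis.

1.85×10^-8 T

Between the plates the displacement current equals the wire current: I_d = 10.7 mA = 0.0107 A.
For r < R the Ampère–Maxwell law gives B(2πr) = μ₀ I_d (r²/R²), so B = μ₀ I_d r/(2πR²) = (4π×10^-7)(0.0107)(0.0409)/(2π·0.0688²) = 1.85×10^-8 T.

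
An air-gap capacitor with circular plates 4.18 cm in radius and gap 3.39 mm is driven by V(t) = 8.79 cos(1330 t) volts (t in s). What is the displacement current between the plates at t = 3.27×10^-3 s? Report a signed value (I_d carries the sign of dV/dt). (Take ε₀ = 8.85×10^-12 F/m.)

dV/dt = (8.79)(1330)·−sin(4.3491) = 1.093×10^4 V/s.
I_d = C dV/dt with C = ε₀A/d = (8.85×10^-12)(5.489×10^-3)/(3.39×10^-3) = 1.433×10^-11 F, so I_d = (1.433×10^-11)(1.093×10^4) = 1.57×10^-7 A.

1.57×10^-7 A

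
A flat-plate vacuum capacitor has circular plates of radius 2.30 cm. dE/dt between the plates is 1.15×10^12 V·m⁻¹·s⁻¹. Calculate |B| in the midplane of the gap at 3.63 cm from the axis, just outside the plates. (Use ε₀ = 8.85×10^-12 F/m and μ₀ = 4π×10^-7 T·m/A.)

Through the whole plate area (πR² = 1.662×10^-3 m²), I_d = ε₀ πR² dE/dt = 0.01692 A.
Outside the plates the loop encloses all of I_d, so B·2πr = μ₀ I_d and B = 9.32×10^-8 T.

9.32×10^-8 T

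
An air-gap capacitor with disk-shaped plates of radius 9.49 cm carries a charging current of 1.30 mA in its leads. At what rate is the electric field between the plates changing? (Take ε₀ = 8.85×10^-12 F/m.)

Charge continuity gives I_d = I = 1.30×10^-3 A between the plates.
Inverting I_d = ε₀ A dE/dt gives dE/dt = 1.30×10^-3 / (8.85×10^-12 · 0.02829) = 5.19×10^9 V/(m·s).

5.19×10^9 V/(m·s)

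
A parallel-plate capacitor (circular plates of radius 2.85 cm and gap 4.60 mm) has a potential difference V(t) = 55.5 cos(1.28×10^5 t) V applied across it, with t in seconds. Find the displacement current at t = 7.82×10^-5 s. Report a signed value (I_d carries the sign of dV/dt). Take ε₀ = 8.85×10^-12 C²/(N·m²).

dV/dt = (55.5)(1.28×10^5)·−sin(10.0096) = 3.922×10^6 V/s.
I_d = C dV/dt with C = ε₀A/d = (8.85×10^-12)(2.552×10^-3)/(4.60×10^-3) = 4.910×10^-12 F, so I_d = (4.910×10^-12)(3.922×10^6) = 1.93×10^-5 A.

1.93×10^-5 A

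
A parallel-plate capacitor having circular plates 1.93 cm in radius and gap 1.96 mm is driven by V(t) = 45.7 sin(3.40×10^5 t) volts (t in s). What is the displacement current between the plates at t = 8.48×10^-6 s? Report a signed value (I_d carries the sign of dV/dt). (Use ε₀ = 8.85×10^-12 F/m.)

C = ε₀A/d = (8.85×10^-12)(1.170×10^-3)/(1.96×10^-3) = 5.283×10^-12 F. dV/dt = V₀ω·cos(ωt); at ωt = 2.8832 rad this factor is -0.9668.
I_d = C dV/dt = (5.283×10^-12)(45.7)(3.40×10^5)(-0.9668) = -7.94×10^-5 A.

-7.94×10^-5 A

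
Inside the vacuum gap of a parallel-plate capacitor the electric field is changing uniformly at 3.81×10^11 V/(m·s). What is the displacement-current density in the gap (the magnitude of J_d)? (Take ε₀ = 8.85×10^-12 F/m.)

The displacement-current density is ε₀ ∂E/∂t = (8.85×10^-12)(3.81×10^11) = 3.37 A/m².

3.37 A/m²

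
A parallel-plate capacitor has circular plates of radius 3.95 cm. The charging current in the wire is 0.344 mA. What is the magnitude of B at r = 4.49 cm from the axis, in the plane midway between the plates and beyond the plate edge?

1.53×10^-9 T

By continuity the displacement current in the gap matches the conduction current: I_d = 3.44×10^-4 A.
For r ≥ R the full I_d is enclosed: B = μ₀ I_d/(2πr) = (4π×10^-7)(3.44×10^-4)/(2π·0.0449) = 1.53×10^-9 T.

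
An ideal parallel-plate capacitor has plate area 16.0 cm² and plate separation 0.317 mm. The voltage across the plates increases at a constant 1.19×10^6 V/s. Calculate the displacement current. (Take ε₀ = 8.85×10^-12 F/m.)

5.32×10^-5 A

The displacement current equals the charging current C dV/dt. With C = ε₀A/d = (8.85×10^-12)(1.60×10^-3)/(3.17×10^-4) = 4.467×10^-11 F, I_d = (4.467×10^-11)(1.19×10^6) = 5.32×10^-5 A.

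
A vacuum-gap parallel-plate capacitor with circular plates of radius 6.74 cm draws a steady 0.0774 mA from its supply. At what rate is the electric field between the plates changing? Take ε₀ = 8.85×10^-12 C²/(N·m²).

The displacement current between the plates equals the conduction current, I_d = 0.0774 mA.
Inverting I_d = ε₀ A dE/dt gives dE/dt = 7.74×10^-5 / (8.85×10^-12 · 0.01427) = 6.13×10^8 V/(m·s).

6.13×10^8 V/(m·s)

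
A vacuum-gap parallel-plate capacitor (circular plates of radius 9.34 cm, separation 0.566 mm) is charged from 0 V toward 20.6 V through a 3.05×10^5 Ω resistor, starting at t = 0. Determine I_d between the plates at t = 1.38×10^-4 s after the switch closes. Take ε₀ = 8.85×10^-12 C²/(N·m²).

C = ε₀A/d = (8.85×10^-12)(0.02741)/(5.66×10^-4) = 4.286×10^-10 F, so τ = RC = 1.307×10^-4 s.
The conduction current is I(t) = (V₀/R) e^(−t/τ), and the displacement current between the plates equals it.
t/τ = 1.056; I_d = (20.6/3.05×10^5) · e^(−1.056) = (6.754×10^-5)(0.3478) = 2.35×10^-5 A.

2.35×10^-5 A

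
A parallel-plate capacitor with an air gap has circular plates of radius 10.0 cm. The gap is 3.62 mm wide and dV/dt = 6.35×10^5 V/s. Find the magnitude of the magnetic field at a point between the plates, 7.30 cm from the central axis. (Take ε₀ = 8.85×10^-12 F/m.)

7.12×10^-11 T

dE/dt = (dV/dt)/d = 1.754×10^8 V/(m·s); I_d = ε₀(πR²)(dE/dt) = (8.85×10^-12)(0.03142)(1.754×10^8) = 4.877×10^-5 A.
For r < R the Ampère–Maxwell law gives B(2πr) = μ₀ I_d (r²/R²), so B = μ₀ I_d r/(2πR²) = (4π×10^-7)(4.877×10^-5)(0.0730)/(2π·0.100²) = 7.12×10^-11 T.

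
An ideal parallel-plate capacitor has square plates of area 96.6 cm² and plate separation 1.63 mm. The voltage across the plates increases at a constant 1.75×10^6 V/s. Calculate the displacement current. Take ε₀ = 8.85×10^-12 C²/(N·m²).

9.18×10^-5 A

The displacement current equals the charging current C dV/dt. With C = ε₀A/d = (8.85×10^-12)(9.66×10^-3)/(1.63×10^-3) = 5.245×10^-11 F, I_d = (5.245×10^-11)(1.75×10^6) = 9.18×10^-5 A.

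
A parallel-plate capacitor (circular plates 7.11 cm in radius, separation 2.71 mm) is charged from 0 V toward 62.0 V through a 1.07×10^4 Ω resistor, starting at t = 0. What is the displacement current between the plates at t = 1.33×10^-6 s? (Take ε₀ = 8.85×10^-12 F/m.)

5.27×10^-4 A

C = ε₀A/d = (8.85×10^-12)(0.01588)/(2.71×10^-3) = 5.186×10^-11 F, so τ = RC = 5.549×10^-7 s.
The conduction current is I(t) = (V₀/R) e^(−t/τ), and the displacement current between the plates equals it.
t/τ = 2.397; I_d = (62.0/1.07×10^4) · e^(−2.397) = (5.794×10^-3)(0.09099) = 5.27×10^-4 A.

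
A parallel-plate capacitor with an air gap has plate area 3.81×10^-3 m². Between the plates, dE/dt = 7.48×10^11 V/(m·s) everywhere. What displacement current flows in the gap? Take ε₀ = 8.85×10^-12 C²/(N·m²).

With a uniform field, Φ_E = EA, so I_d = ε₀ A dE/dt = 0.0252 A.

0.0252 A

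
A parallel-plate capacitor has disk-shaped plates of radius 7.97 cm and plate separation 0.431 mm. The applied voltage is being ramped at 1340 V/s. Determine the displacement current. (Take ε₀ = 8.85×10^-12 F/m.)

5.49×10^-7 A

The field between the plates is E = V/d, so dE/dt = (1340)/(4.31×10^-4 m) = 3.109×10^6 V/(m·s).
I_d = ε₀ A (dE/dt) = (8.85×10^-12)(0.01996)(3.109×10^6) = 5.49×10^-7 A.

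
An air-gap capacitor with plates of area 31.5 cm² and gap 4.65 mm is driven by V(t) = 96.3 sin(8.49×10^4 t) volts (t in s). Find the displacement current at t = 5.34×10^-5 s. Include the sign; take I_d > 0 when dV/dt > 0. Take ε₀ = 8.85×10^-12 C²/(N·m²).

dE/dt = (V₀ω/d)·cos(ωt) with ωt = 4.53366 rad: (96.3)(8.49×10^4)(-0.1778)/(4.65×10^-3) = -3.126×10^8 V/(m·s).
I_d = ε₀ A dE/dt = (8.85×10^-12)(3.15×10^-3)(-3.126×10^8) = -8.71×10^-6 A.

-8.71×10^-6 A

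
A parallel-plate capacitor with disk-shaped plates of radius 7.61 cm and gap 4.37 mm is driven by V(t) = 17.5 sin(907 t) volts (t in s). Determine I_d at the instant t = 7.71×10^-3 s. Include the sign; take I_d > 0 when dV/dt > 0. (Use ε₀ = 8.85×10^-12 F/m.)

dV/dt = (17.5)(907)·cos(6.99297) = 1.204×10^4 V/s.
I_d = C dV/dt with C = ε₀A/d = (8.85×10^-12)(0.01819)/(4.37×10^-3) = 3.684×10^-11 F, so I_d = (3.684×10^-11)(1.204×10^4) = 4.44×10^-7 A.

4.44×10^-7 A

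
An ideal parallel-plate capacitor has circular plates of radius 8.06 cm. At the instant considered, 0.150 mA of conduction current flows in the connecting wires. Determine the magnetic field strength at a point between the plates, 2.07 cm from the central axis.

9.56×10^-11 T

No conduction current crosses the gap, so I_d there equals the 1.50×10^-4 A in the leads.
∮B·dl = μ₀ I_d,enc with I_d,enc = I_d r²/R² = 9.894×10^-6 A; so B = μ₀ I_d,enc/(2πr) = 9.56×10^-11 T.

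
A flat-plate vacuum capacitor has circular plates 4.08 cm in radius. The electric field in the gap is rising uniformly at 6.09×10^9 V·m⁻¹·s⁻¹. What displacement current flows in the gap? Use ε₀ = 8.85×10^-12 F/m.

With a uniform field, Φ_E = EA, so I_d = ε₀ A dE/dt = 2.82×10^-4 A.

2.82×10^-4 A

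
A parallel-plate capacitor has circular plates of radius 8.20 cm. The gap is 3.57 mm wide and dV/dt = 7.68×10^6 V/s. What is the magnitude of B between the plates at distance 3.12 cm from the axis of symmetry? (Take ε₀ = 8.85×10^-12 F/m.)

3.73×10^-10 T

I_d = C dV/dt with C = ε₀πR²/d = 5.236×10^-11 F, so I_d = (5.236×10^-11)(7.68×10^6) = 4.021×10^-4 A.
∮B·dl = μ₀ I_d,enc with I_d,enc = I_d r²/R² = 5.821×10^-5 A; so B = μ₀ I_d,enc/(2πr) = 3.73×10^-10 T.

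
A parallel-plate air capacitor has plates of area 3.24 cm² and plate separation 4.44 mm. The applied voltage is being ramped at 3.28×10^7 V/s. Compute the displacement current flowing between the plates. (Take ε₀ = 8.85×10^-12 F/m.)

2.12×10^-5 A

The field between the plates is E = V/d, so dE/dt = (3.28×10^7)/(4.44×10^-3 m) = 7.387×10^9 V/(m·s).
I_d = ε₀ A (dE/dt) = (8.85×10^-12)(3.24×10^-4)(7.387×10^9) = 2.12×10^-5 A.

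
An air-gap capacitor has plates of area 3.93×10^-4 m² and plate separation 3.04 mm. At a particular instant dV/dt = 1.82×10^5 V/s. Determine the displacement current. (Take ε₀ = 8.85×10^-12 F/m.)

2.08×10^-7 A

E = V/d so dE/dt = (dV/dt)/d = 5.987×10^7 V/(m·s), and I_d = ε₀ A dE/dt = (8.85×10^-12)(3.93×10^-4)(5.987×10^7) = 2.08×10^-7 A.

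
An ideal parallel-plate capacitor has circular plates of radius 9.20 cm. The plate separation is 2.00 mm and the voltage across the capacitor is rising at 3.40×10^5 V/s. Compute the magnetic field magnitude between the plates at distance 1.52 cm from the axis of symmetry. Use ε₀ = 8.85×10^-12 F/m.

With E = V/d, dE/dt = 1.700×10^8 V/(m·s) and πR² = 0.02659 m², giving I_d = ε₀ πR² dE/dt = 4.000×10^-5 A.
∮B·dl = μ₀ I_d,enc with I_d,enc = I_d r²/R² = 1.092×10^-6 A; so B = μ₀ I_d,enc/(2πr) = 1.44×10^-11 T.

1.44×10^-11 T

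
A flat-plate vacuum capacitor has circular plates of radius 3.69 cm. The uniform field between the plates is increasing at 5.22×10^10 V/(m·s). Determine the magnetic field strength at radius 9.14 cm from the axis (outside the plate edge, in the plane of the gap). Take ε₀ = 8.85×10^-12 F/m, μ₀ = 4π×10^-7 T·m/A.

I_d = ε₀ dΦ_E/dt = ε₀ πR² (dE/dt) = (8.85×10^-12)(4.278×10^-3)(5.22×10^10) = 1.976×10^-3 A through the full plate area.
Outside the plates the loop encloses all of I_d, so B·2πr = μ₀ I_d and B = 4.32×10^-9 T.

4.32×10^-9 T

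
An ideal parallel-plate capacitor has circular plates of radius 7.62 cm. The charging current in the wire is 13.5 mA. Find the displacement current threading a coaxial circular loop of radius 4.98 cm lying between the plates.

5.77×10^-3 A

By continuity the displacement current in the gap matches the conduction current: I_d = 0.0135 A.
Since J_d is uniform, the enclosed fraction is (r/R)² = 0.4271, giving I_d,enc = 5.77×10^-3 A.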